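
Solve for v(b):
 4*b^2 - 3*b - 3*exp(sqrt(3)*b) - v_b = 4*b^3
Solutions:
 v(b) = C1 - b^4 + 4*b^3/3 - 3*b^2/2 - sqrt(3)*exp(sqrt(3)*b)


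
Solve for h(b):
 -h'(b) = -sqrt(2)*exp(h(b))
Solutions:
 h(b) = log(-1/(C1 + sqrt(2)*b))


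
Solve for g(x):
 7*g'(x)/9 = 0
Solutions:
 g(x) = C1


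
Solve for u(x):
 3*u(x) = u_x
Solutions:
 u(x) = C1*exp(3*x)


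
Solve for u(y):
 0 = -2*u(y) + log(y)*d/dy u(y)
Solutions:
 u(y) = C1*exp(2*li(y))


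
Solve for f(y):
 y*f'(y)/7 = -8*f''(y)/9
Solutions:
 f(y) = C1 + C2*erf(3*sqrt(7)*y/28)


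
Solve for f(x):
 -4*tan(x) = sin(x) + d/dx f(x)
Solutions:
 f(x) = C1 + 4*log(cos(x)) + cos(x)


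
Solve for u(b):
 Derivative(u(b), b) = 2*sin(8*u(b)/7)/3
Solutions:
 -2*b/3 + 7*log(cos(8*u(b)/7) - 1)/16 - 7*log(cos(8*u(b)/7) + 1)/16 = C1


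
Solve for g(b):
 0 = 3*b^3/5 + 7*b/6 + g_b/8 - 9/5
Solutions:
 g(b) = C1 - 6*b^4/5 - 14*b^2/3 + 72*b/5


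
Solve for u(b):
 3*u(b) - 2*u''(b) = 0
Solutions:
 u(b) = C1*exp(-sqrt(6)*b/2) + C2*exp(sqrt(6)*b/2)


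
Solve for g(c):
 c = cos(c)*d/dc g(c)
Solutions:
 g(c) = C1 + Integral(c/cos(c), c)


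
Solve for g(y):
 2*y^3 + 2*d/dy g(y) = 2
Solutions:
 g(y) = C1 - y^4/4 + y


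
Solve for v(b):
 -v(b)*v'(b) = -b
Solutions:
 v(b) = -sqrt(C1 + b^2)
 v(b) = sqrt(C1 + b^2)


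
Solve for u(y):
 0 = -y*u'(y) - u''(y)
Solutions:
 u(y) = C1 + C2*erf(sqrt(2)*y/2)


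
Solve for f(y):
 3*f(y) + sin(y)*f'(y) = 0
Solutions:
 f(y) = C1*(cos(y) + 1)^(3/2)/(cos(y) - 1)^(3/2)


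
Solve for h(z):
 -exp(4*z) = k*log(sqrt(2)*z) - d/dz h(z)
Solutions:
 h(z) = C1 + k*z*log(z) + k*z*(-1 + log(2)/2) + exp(4*z)/4


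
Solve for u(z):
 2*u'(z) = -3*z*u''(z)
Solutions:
 u(z) = C1 + C2*z^(1/3)


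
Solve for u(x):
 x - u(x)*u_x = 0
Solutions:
 u(x) = -sqrt(C1 + x^2)
 u(x) = sqrt(C1 + x^2)


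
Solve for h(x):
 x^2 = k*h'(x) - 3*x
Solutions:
 h(x) = C1 + x^3/(3*k) + 3*x^2/(2*k)


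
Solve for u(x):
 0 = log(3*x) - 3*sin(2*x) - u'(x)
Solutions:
 u(x) = C1 + x*log(x) - x + x*log(3) + 3*cos(2*x)/2


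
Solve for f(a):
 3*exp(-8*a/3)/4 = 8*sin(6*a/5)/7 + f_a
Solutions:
 f(a) = C1 + 20*cos(6*a/5)/21 - 9*exp(-8*a/3)/32


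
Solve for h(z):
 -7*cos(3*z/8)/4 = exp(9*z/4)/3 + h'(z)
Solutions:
 h(z) = C1 - 4*exp(9*z/4)/27 - 14*sin(3*z/8)/3


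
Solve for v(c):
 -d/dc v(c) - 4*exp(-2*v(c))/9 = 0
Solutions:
 v(c) = log(-sqrt(C1 - 8*c)) - log(3)
 v(c) = log(C1 - 8*c)/2 - log(3)


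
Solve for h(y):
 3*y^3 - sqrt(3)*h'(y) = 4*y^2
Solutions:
 h(y) = C1 + sqrt(3)*y^4/4 - 4*sqrt(3)*y^3/9


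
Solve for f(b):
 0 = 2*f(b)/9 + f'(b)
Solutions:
 f(b) = C1*exp(-2*b/9)


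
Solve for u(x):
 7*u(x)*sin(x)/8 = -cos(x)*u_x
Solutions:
 u(x) = C1*cos(x)^(7/8)


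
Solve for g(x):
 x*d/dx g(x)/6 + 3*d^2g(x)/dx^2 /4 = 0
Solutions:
 g(x) = C1 + C2*erf(x/3)


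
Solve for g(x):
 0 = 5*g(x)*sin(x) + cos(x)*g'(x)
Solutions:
 g(x) = C1*cos(x)^5


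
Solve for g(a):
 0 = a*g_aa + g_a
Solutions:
 g(a) = C1 + C2*log(a)


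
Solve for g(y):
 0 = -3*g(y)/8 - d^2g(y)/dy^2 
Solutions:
 g(y) = C1*sin(sqrt(6)*y/4) + C2*cos(sqrt(6)*y/4)


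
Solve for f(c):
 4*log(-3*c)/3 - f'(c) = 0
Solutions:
 f(c) = C1 + 4*c*log(-c)/3 + 4*c*(-1 + log(3))/3


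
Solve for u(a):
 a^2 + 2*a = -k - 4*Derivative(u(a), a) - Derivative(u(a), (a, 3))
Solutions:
 u(a) = C1 + C2*sin(2*a) + C3*cos(2*a) - a^3/12 - a^2/4 - a*k/4 + a/8


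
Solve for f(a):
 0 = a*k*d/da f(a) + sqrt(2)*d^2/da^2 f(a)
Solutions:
 f(a) = Piecewise((-2^(3/4)*sqrt(pi)*C1*erf(2^(1/4)*a*sqrt(k)/2)/(2*sqrt(k)) - C2, (k > 0) | (k < 0)), (-C1*a - C2, True))


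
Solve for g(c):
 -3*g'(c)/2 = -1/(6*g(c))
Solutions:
 g(c) = -sqrt(C1 + 2*c)/3
 g(c) = sqrt(C1 + 2*c)/3


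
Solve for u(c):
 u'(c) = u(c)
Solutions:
 u(c) = C1*exp(c)


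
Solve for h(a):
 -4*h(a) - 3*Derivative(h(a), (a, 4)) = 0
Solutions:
 h(a) = (C1*sin(3^(3/4)*a/3) + C2*cos(3^(3/4)*a/3))*exp(-3^(3/4)*a/3) + (C3*sin(3^(3/4)*a/3) + C4*cos(3^(3/4)*a/3))*exp(3^(3/4)*a/3)


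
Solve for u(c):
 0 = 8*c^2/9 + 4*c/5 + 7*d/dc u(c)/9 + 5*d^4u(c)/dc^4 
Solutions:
 u(c) = C1 + C4*exp(-525^(1/3)*c/15) - 8*c^3/21 - 18*c^2/35 + (C2*sin(175^(1/3)*3^(5/6)*c/30) + C3*cos(175^(1/3)*3^(5/6)*c/30))*exp(525^(1/3)*c/30)


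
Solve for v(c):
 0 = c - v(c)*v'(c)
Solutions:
 v(c) = -sqrt(C1 + c^2)
 v(c) = sqrt(C1 + c^2)


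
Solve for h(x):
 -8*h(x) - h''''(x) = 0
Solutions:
 h(x) = (C1*sin(2^(1/4)*x) + C2*cos(2^(1/4)*x))*exp(-2^(1/4)*x) + (C3*sin(2^(1/4)*x) + C4*cos(2^(1/4)*x))*exp(2^(1/4)*x)


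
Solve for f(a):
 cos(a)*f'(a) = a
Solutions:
 f(a) = C1 + Integral(a/cos(a), a)


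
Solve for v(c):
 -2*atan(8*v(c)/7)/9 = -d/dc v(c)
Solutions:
 Integral(1/atan(8*_y/7), (_y, v(c))) = C1 + 2*c/9


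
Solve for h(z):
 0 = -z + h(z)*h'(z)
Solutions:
 h(z) = -sqrt(C1 + z^2)
 h(z) = sqrt(C1 + z^2)


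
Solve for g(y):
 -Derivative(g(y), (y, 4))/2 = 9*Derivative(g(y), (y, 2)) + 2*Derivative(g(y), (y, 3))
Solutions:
 g(y) = C1 + C2*y + (C3*sin(sqrt(14)*y) + C4*cos(sqrt(14)*y))*exp(-2*y)


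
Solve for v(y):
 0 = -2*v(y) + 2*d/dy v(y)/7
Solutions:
 v(y) = C1*exp(7*y)


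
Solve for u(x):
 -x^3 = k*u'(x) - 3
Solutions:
 u(x) = C1 - x^4/(4*k) + 3*x/k


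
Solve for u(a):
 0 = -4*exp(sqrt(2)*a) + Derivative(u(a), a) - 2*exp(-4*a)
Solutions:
 u(a) = C1 + 2*sqrt(2)*exp(sqrt(2)*a) - exp(-4*a)/2


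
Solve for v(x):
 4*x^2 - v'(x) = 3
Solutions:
 v(x) = C1 + 4*x^3/3 - 3*x


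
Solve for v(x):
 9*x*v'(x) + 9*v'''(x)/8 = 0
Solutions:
 v(x) = C1 + Integral(C2*airyai(-2*x) + C3*airybi(-2*x), x)


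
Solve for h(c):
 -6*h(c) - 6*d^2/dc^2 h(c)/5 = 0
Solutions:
 h(c) = C1*sin(sqrt(5)*c) + C2*cos(sqrt(5)*c)


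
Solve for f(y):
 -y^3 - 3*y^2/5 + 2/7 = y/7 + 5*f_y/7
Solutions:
 f(y) = C1 - 7*y^4/20 - 7*y^3/25 - y^2/10 + 2*y/5


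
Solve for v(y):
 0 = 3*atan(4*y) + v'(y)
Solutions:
 v(y) = C1 - 3*y*atan(4*y) + 3*log(16*y^2 + 1)/8


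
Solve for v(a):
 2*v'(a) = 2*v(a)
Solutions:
 v(a) = C1*exp(a)


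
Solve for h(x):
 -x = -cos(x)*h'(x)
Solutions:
 h(x) = C1 + Integral(x/cos(x), x)


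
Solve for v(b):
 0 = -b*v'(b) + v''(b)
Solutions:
 v(b) = C1 + C2*erfi(sqrt(2)*b/2)


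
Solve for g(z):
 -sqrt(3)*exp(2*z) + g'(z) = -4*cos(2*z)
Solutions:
 g(z) = C1 + sqrt(3)*exp(2*z)/2 - 2*sin(2*z)


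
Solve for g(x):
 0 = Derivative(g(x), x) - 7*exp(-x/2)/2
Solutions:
 g(x) = C1 - 7*exp(-x/2)


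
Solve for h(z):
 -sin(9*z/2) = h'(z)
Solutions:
 h(z) = C1 + 2*cos(9*z/2)/9


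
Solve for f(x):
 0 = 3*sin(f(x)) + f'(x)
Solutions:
 f(x) = -acos((-C1 - exp(6*x))/(C1 - exp(6*x))) + 2*pi
 f(x) = acos((-C1 - exp(6*x))/(C1 - exp(6*x)))


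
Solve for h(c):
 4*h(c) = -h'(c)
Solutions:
 h(c) = C1*exp(-4*c)


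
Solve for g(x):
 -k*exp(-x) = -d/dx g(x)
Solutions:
 g(x) = C1 - k*exp(-x)


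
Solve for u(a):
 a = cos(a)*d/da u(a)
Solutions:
 u(a) = C1 + Integral(a/cos(a), a)


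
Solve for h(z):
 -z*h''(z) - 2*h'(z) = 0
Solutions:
 h(z) = C1 + C2/z


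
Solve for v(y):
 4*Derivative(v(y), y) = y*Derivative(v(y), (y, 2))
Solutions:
 v(y) = C1 + C2*y^5


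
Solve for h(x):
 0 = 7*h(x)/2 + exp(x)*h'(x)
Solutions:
 h(x) = C1*exp(7*exp(-x)/2)


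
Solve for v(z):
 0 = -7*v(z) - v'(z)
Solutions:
 v(z) = C1*exp(-7*z)


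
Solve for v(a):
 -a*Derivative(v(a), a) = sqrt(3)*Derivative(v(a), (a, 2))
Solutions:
 v(a) = C1 + C2*erf(sqrt(2)*3^(3/4)*a/6)


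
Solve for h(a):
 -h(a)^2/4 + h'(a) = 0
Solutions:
 h(a) = -4/(C1 + a)


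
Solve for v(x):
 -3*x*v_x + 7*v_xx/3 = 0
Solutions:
 v(x) = C1 + C2*erfi(3*sqrt(14)*x/14)


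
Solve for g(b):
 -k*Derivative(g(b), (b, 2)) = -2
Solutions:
 g(b) = C1 + C2*b + b^2/k


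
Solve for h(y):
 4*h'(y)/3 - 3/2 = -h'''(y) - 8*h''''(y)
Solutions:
 h(y) = C1 + C2*exp(y*(-2 + (48*sqrt(577) + 1153)^(-1/3) + (48*sqrt(577) + 1153)^(1/3))/48)*sin(sqrt(3)*y*(-(48*sqrt(577) + 1153)^(1/3) + (48*sqrt(577) + 1153)^(-1/3))/48) + C3*exp(y*(-2 + (48*sqrt(577) + 1153)^(-1/3) + (48*sqrt(577) + 1153)^(1/3))/48)*cos(sqrt(3)*y*(-(48*sqrt(577) + 1153)^(1/3) + (48*sqrt(577) + 1153)^(-1/3))/48) + C4*exp(-y*((48*sqrt(577) + 1153)^(-1/3) + 1 + (48*sqrt(577) + 1153)^(1/3))/24) + 9*y/8


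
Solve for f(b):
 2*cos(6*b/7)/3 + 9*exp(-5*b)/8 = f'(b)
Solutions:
 f(b) = C1 + 7*sin(6*b/7)/9 - 9*exp(-5*b)/40


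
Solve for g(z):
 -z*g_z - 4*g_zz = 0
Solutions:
 g(z) = C1 + C2*erf(sqrt(2)*z/4)


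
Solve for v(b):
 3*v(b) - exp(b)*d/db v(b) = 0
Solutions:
 v(b) = C1*exp(-3*exp(-b))


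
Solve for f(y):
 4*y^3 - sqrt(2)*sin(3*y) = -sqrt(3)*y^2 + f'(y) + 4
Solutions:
 f(y) = C1 + y^4 + sqrt(3)*y^3/3 - 4*y + sqrt(2)*cos(3*y)/3


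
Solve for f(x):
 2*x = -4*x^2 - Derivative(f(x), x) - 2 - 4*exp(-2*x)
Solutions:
 f(x) = C1 - 4*x^3/3 - x^2 - 2*x + 2*exp(-2*x)


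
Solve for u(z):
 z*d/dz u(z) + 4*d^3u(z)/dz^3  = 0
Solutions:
 u(z) = C1 + Integral(C2*airyai(-2^(1/3)*z/2) + C3*airybi(-2^(1/3)*z/2), z)


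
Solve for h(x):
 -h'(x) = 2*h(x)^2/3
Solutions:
 h(x) = 3/(C1 + 2*x)


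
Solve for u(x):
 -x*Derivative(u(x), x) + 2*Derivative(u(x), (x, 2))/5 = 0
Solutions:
 u(x) = C1 + C2*erfi(sqrt(5)*x/2)


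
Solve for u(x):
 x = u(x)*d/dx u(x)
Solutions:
 u(x) = -sqrt(C1 + x^2)
 u(x) = sqrt(C1 + x^2)


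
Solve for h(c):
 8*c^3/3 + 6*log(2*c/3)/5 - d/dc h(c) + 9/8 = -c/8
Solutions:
 h(c) = C1 + 2*c^4/3 + c^2/16 + 6*c*log(c)/5 - 6*c*log(3)/5 - 3*c/40 + 6*c*log(2)/5


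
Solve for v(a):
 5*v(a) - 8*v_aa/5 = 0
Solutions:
 v(a) = C1*exp(-5*sqrt(2)*a/4) + C2*exp(5*sqrt(2)*a/4)


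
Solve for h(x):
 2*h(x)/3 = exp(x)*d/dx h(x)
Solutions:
 h(x) = C1*exp(-2*exp(-x)/3)


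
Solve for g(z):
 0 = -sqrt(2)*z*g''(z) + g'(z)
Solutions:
 g(z) = C1 + C2*z^(sqrt(2)/2 + 1)


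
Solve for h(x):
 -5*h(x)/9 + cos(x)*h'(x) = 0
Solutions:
 h(x) = C1*(sin(x) + 1)^(5/18)/(sin(x) - 1)^(5/18)


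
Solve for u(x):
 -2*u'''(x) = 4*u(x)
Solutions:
 u(x) = C3*exp(-2^(1/3)*x) + (C1*sin(2^(1/3)*sqrt(3)*x/2) + C2*cos(2^(1/3)*sqrt(3)*x/2))*exp(2^(1/3)*x/2)


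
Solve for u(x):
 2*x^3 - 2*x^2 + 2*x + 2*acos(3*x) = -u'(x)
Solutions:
 u(x) = C1 - x^4/2 + 2*x^3/3 - x^2 - 2*x*acos(3*x) + 2*sqrt(1 - 9*x^2)/3


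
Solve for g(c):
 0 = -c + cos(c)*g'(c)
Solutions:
 g(c) = C1 + Integral(c/cos(c), c)


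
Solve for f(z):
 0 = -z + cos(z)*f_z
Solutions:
 f(z) = C1 + Integral(z/cos(z), z)


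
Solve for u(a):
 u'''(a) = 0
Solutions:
 u(a) = C1 + C2*a + C3*a^2


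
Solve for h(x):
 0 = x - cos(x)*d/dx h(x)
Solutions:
 h(x) = C1 + Integral(x/cos(x), x)


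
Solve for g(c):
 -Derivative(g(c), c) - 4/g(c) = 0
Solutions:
 g(c) = -sqrt(C1 - 8*c)
 g(c) = sqrt(C1 - 8*c)


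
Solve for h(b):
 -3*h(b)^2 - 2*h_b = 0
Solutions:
 h(b) = 2/(C1 + 3*b)


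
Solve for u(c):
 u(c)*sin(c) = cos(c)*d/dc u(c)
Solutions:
 u(c) = C1/cos(c)


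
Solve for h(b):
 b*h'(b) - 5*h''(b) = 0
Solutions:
 h(b) = C1 + C2*erfi(sqrt(10)*b/10)


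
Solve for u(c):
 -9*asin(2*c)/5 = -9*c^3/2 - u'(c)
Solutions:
 u(c) = C1 - 9*c^4/8 + 9*c*asin(2*c)/5 + 9*sqrt(1 - 4*c^2)/10


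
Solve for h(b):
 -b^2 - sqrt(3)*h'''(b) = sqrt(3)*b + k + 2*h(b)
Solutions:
 h(b) = C3*exp(-2^(1/3)*3^(5/6)*b/3) - b^2/2 - sqrt(3)*b/2 - k/2 + (C1*sin(6^(1/3)*b/2) + C2*cos(6^(1/3)*b/2))*exp(2^(1/3)*3^(5/6)*b/6)


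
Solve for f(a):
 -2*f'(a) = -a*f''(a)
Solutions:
 f(a) = C1 + C2*a^3


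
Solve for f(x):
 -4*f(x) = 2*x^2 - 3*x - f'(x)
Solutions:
 f(x) = C1*exp(4*x) - x^2/2 + x/2 + 1/8


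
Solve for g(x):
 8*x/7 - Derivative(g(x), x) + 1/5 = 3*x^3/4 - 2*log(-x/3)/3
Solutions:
 g(x) = C1 - 3*x^4/16 + 4*x^2/7 + 2*x*log(-x)/3 + x*(-10*log(3) - 7)/15


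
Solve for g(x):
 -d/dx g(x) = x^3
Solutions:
 g(x) = C1 - x^4/4


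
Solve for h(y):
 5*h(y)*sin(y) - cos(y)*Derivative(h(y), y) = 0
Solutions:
 h(y) = C1/cos(y)^5


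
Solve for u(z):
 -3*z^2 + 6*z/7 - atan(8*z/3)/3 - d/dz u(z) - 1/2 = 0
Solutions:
 u(z) = C1 - z^3 + 3*z^2/7 - z*atan(8*z/3)/3 - z/2 + log(64*z^2 + 9)/16


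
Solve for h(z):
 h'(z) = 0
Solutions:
 h(z) = C1


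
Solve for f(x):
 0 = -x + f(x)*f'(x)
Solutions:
 f(x) = -sqrt(C1 + x^2)
 f(x) = sqrt(C1 + x^2)


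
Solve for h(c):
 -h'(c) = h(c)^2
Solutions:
 h(c) = 1/(C1 + c)


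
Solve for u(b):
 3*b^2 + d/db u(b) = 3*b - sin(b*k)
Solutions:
 u(b) = C1 - b^3 + 3*b^2/2 + cos(b*k)/k


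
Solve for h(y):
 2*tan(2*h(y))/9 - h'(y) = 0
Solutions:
 h(y) = -asin(C1*exp(4*y/9))/2 + pi/2
 h(y) = asin(C1*exp(4*y/9))/2


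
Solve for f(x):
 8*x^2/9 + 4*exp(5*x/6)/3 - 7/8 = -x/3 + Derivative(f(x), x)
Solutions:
 f(x) = C1 + 8*x^3/27 + x^2/6 - 7*x/8 + 8*exp(5*x/6)/5


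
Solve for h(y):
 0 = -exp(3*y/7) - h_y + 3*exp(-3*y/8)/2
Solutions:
 h(y) = C1 - 7*exp(3*y/7)/3 - 4*exp(-3*y/8)


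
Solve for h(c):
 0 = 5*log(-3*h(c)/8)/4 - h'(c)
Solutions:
 -4*Integral(1/(log(-_y) - 3*log(2) + log(3)), (_y, h(c)))/5 = C1 - c


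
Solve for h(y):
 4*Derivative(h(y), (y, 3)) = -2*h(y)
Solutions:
 h(y) = C3*exp(-2^(2/3)*y/2) + (C1*sin(2^(2/3)*sqrt(3)*y/4) + C2*cos(2^(2/3)*sqrt(3)*y/4))*exp(2^(2/3)*y/4)


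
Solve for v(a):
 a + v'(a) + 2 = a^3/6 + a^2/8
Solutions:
 v(a) = C1 + a^4/24 + a^3/24 - a^2/2 - 2*a


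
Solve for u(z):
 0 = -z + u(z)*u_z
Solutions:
 u(z) = -sqrt(C1 + z^2)
 u(z) = sqrt(C1 + z^2)


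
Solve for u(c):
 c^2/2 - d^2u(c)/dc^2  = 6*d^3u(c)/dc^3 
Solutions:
 u(c) = C1 + C2*c + C3*exp(-c/6) + c^4/24 - c^3 + 18*c^2


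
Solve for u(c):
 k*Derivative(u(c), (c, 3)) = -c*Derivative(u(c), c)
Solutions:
 u(c) = C1 + Integral(C2*airyai(c*(-1/k)^(1/3)) + C3*airybi(c*(-1/k)^(1/3)), c)


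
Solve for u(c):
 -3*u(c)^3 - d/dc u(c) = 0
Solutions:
 u(c) = -sqrt(2)*sqrt(-1/(C1 - 3*c))/2
 u(c) = sqrt(2)*sqrt(-1/(C1 - 3*c))/2


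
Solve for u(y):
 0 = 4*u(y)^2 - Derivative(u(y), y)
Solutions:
 u(y) = -1/(C1 + 4*y)


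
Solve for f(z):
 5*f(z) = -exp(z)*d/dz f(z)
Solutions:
 f(z) = C1*exp(5*exp(-z))


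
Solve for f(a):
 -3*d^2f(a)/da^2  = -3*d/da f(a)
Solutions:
 f(a) = C1 + C2*exp(a)


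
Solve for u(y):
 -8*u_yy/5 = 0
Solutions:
 u(y) = C1 + C2*y


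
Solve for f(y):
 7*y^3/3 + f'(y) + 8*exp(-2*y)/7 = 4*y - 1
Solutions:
 f(y) = C1 - 7*y^4/12 + 2*y^2 - y + 4*exp(-2*y)/7


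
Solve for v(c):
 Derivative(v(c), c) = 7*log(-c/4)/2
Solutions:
 v(c) = C1 + 7*c*log(-c)/2 + c*(-7*log(2) - 7/2)


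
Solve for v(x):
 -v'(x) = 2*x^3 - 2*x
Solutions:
 v(x) = C1 - x^4/2 + x^2


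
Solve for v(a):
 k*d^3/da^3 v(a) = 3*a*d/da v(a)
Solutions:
 v(a) = C1 + Integral(C2*airyai(3^(1/3)*a*(1/k)^(1/3)) + C3*airybi(3^(1/3)*a*(1/k)^(1/3)), a)


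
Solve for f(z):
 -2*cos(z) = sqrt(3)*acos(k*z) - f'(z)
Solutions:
 f(z) = C1 + sqrt(3)*Piecewise((z*acos(k*z) - sqrt(-k^2*z^2 + 1)/k, Ne(k, 0)), (pi*z/2, True)) + 2*sin(z)


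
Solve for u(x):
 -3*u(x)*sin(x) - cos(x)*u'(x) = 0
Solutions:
 u(x) = C1*cos(x)^3


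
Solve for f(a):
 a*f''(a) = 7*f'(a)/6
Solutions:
 f(a) = C1 + C2*a^(13/6)


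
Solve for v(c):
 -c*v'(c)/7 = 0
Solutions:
 v(c) = C1


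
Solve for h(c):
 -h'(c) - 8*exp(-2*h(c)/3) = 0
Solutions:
 h(c) = 3*log(-sqrt(C1 - 8*c)) - 3*log(3) + 3*log(6)/2
 h(c) = 3*log(C1 - 8*c)/2 - 3*log(3) + 3*log(6)/2


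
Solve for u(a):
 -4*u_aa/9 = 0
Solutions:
 u(a) = C1 + C2*a


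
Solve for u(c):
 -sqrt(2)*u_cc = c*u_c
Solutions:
 u(c) = C1 + C2*erf(2^(1/4)*c/2)


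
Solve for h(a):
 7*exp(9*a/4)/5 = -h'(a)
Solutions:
 h(a) = C1 - 28*exp(9*a/4)/45


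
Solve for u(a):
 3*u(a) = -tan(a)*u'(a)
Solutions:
 u(a) = C1/sin(a)^3


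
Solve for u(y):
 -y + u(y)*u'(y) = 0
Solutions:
 u(y) = -sqrt(C1 + y^2)
 u(y) = sqrt(C1 + y^2)


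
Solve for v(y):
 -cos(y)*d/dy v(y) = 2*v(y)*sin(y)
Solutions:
 v(y) = C1*cos(y)^2


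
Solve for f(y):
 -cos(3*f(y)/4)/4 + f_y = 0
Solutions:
 -y/4 - 2*log(sin(3*f(y)/4) - 1)/3 + 2*log(sin(3*f(y)/4) + 1)/3 = C1


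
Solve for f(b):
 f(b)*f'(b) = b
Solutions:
 f(b) = -sqrt(C1 + b^2)
 f(b) = sqrt(C1 + b^2)


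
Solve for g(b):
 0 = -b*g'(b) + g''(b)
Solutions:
 g(b) = C1 + C2*erfi(sqrt(2)*b/2)


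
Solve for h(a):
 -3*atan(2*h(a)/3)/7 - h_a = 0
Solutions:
 Integral(1/atan(2*_y/3), (_y, h(a))) = C1 - 3*a/7


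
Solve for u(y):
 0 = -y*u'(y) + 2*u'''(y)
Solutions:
 u(y) = C1 + Integral(C2*airyai(2^(2/3)*y/2) + C3*airybi(2^(2/3)*y/2), y)


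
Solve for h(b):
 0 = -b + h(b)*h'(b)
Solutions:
 h(b) = -sqrt(C1 + b^2)
 h(b) = sqrt(C1 + b^2)


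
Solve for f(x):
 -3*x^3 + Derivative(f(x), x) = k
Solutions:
 f(x) = C1 + k*x + 3*x^4/4


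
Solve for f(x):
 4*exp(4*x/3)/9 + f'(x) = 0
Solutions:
 f(x) = C1 - exp(4*x/3)/3


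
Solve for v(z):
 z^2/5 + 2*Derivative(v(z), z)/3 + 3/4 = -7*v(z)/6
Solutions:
 v(z) = C1*exp(-7*z/4) - 6*z^2/35 + 48*z/245 - 2589/3430


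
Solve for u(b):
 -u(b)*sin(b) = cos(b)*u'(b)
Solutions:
 u(b) = C1*cos(b)


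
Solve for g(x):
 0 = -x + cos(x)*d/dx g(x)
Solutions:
 g(x) = C1 + Integral(x/cos(x), x)


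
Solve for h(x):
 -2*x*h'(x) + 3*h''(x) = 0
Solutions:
 h(x) = C1 + C2*erfi(sqrt(3)*x/3)


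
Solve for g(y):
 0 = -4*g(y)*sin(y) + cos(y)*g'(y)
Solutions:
 g(y) = C1/cos(y)^4


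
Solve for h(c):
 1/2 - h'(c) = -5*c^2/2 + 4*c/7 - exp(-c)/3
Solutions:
 h(c) = C1 + 5*c^3/6 - 2*c^2/7 + c/2 - exp(-c)/3


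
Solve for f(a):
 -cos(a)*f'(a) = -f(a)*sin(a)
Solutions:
 f(a) = C1/cos(a)


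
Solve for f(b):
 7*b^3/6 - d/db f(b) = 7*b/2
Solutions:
 f(b) = C1 + 7*b^4/24 - 7*b^2/4


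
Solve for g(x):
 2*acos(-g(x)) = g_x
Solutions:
 Integral(1/acos(-_y), (_y, g(x))) = C1 + 2*x


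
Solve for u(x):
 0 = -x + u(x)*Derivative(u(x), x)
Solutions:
 u(x) = -sqrt(C1 + x^2)
 u(x) = sqrt(C1 + x^2)


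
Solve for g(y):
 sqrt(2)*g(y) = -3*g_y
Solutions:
 g(y) = C1*exp(-sqrt(2)*y/3)


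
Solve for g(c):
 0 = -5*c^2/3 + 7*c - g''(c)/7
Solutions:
 g(c) = C1 + C2*c - 35*c^4/36 + 49*c^3/6


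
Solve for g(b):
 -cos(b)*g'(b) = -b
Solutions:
 g(b) = C1 + Integral(b/cos(b), b)


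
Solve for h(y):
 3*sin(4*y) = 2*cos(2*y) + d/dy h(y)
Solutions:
 h(y) = C1 - sin(2*y) - 3*cos(4*y)/4


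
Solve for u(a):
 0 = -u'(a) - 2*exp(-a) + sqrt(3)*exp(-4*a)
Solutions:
 u(a) = C1 + 2*exp(-a) - sqrt(3)*exp(-4*a)/4


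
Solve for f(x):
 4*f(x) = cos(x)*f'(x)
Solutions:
 f(x) = C1*(sin(x)^2 + 2*sin(x) + 1)/(sin(x)^2 - 2*sin(x) + 1)


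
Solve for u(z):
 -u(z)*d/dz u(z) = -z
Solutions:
 u(z) = -sqrt(C1 + z^2)
 u(z) = sqrt(C1 + z^2)


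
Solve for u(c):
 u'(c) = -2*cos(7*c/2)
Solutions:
 u(c) = C1 - 4*sin(7*c/2)/7


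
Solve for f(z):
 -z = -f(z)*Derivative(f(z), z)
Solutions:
 f(z) = -sqrt(C1 + z^2)
 f(z) = sqrt(C1 + z^2)


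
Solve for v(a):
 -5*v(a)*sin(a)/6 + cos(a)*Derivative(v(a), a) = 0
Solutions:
 v(a) = C1/cos(a)^(5/6)


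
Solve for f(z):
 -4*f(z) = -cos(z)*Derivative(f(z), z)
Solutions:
 f(z) = C1*(sin(z)^2 + 2*sin(z) + 1)/(sin(z)^2 - 2*sin(z) + 1)


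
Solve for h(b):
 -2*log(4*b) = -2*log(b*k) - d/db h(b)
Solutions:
 h(b) = C1 + 2*b*(-log(k) + 2*log(2))


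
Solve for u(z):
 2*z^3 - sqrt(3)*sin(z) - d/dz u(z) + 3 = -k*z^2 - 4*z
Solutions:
 u(z) = C1 + k*z^3/3 + z^4/2 + 2*z^2 + 3*z + sqrt(3)*cos(z)


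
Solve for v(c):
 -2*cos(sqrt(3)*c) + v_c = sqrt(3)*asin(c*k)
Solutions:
 v(c) = C1 + sqrt(3)*Piecewise((c*asin(c*k) + sqrt(-c^2*k^2 + 1)/k, Ne(k, 0)), (0, True)) + 2*sqrt(3)*sin(sqrt(3)*c)/3


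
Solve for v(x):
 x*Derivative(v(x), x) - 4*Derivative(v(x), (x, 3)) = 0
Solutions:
 v(x) = C1 + Integral(C2*airyai(2^(1/3)*x/2) + C3*airybi(2^(1/3)*x/2), x)


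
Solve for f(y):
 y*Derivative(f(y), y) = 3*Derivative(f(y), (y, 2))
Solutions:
 f(y) = C1 + C2*erfi(sqrt(6)*y/6)


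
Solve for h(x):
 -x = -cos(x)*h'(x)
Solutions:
 h(x) = C1 + Integral(x/cos(x), x)


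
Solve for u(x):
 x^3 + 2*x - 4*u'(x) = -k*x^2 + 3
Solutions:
 u(x) = C1 + k*x^3/12 + x^4/16 + x^2/4 - 3*x/4


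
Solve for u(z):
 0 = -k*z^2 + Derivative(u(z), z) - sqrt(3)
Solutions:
 u(z) = C1 + k*z^3/3 + sqrt(3)*z


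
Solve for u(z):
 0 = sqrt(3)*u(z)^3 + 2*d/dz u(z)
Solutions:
 u(z) = -sqrt(-1/(C1 - sqrt(3)*z))
 u(z) = sqrt(-1/(C1 - sqrt(3)*z))


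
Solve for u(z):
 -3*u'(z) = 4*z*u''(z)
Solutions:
 u(z) = C1 + C2*z^(1/4)


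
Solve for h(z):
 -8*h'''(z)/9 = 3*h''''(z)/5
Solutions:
 h(z) = C1 + C2*z + C3*z^2 + C4*exp(-40*z/27)


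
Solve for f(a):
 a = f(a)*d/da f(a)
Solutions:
 f(a) = -sqrt(C1 + a^2)
 f(a) = sqrt(C1 + a^2)


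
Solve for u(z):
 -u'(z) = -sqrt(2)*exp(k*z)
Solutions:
 u(z) = C1 + sqrt(2)*exp(k*z)/k


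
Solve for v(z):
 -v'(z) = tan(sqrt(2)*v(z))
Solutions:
 v(z) = sqrt(2)*(pi - asin(C1*exp(-sqrt(2)*z)))/2
 v(z) = sqrt(2)*asin(C1*exp(-sqrt(2)*z))/2


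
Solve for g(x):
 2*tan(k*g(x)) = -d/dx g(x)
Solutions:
 g(x) = Piecewise((-asin(exp(C1*k - 2*k*x))/k + pi/k, Ne(k, 0)), (nan, True))
 g(x) = Piecewise((asin(exp(C1*k - 2*k*x))/k, Ne(k, 0)), (nan, True))


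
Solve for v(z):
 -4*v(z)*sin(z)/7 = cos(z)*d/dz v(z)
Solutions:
 v(z) = C1*cos(z)^(4/7)


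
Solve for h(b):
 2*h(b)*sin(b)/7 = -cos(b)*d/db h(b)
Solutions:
 h(b) = C1*cos(b)^(2/7)


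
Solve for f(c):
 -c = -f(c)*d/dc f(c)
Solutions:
 f(c) = -sqrt(C1 + c^2)
 f(c) = sqrt(C1 + c^2)


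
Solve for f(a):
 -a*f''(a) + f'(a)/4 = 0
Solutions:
 f(a) = C1 + C2*a^(5/4)


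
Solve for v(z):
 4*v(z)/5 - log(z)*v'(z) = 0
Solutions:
 v(z) = C1*exp(4*li(z)/5)


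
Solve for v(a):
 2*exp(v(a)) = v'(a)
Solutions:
 v(a) = log(-1/(C1 + 2*a))


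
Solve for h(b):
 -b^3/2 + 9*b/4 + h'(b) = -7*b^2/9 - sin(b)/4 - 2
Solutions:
 h(b) = C1 + b^4/8 - 7*b^3/27 - 9*b^2/8 - 2*b + cos(b)/4


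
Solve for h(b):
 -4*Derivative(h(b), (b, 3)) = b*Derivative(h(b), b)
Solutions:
 h(b) = C1 + Integral(C2*airyai(-2^(1/3)*b/2) + C3*airybi(-2^(1/3)*b/2), b)


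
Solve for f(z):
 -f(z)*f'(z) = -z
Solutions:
 f(z) = -sqrt(C1 + z^2)
 f(z) = sqrt(C1 + z^2)


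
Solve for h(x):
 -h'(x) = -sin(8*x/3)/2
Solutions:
 h(x) = C1 - 3*cos(8*x/3)/16


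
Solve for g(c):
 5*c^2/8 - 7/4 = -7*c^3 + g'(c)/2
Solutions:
 g(c) = C1 + 7*c^4/2 + 5*c^3/12 - 7*c/2


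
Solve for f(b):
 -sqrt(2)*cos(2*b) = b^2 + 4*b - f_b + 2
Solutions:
 f(b) = C1 + b^3/3 + 2*b^2 + 2*b + sqrt(2)*sin(2*b)/2


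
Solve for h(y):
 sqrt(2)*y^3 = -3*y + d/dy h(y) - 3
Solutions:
 h(y) = C1 + sqrt(2)*y^4/4 + 3*y^2/2 + 3*y


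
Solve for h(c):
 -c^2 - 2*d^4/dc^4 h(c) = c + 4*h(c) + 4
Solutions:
 h(c) = -c^2/4 - c/4 + (C1*sin(2^(3/4)*c/2) + C2*cos(2^(3/4)*c/2))*exp(-2^(3/4)*c/2) + (C3*sin(2^(3/4)*c/2) + C4*cos(2^(3/4)*c/2))*exp(2^(3/4)*c/2) - 1


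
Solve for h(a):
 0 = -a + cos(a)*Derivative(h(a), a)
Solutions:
 h(a) = C1 + Integral(a/cos(a), a)


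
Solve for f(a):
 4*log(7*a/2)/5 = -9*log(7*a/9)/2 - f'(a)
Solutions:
 f(a) = C1 - 53*a*log(a)/10 - 53*a*log(7)/10 + 4*a*log(2)/5 + 53*a/10 + 9*a*log(3)


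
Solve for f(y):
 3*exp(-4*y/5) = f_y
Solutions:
 f(y) = C1 - 15*exp(-4*y/5)/4


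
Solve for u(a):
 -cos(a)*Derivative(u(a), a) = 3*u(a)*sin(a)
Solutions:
 u(a) = C1*cos(a)^3


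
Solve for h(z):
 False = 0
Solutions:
 h(z) = C1 + zoo*z - log(cos(z))/2


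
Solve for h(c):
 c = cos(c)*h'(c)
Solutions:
 h(c) = C1 + Integral(c/cos(c), c)


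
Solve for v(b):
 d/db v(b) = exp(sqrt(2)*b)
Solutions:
 v(b) = C1 + sqrt(2)*exp(sqrt(2)*b)/2


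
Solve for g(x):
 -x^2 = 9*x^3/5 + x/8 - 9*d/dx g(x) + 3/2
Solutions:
 g(x) = C1 + x^4/20 + x^3/27 + x^2/144 + x/6


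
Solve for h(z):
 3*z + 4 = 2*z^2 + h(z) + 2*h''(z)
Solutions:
 h(z) = C1*sin(sqrt(2)*z/2) + C2*cos(sqrt(2)*z/2) - 2*z^2 + 3*z + 12


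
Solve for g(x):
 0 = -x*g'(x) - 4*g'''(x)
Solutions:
 g(x) = C1 + Integral(C2*airyai(-2^(1/3)*x/2) + C3*airybi(-2^(1/3)*x/2), x)


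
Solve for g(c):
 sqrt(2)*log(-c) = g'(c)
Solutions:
 g(c) = C1 + sqrt(2)*c*log(-c) - sqrt(2)*c


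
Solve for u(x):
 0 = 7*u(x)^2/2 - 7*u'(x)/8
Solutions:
 u(x) = -1/(C1 + 4*x)


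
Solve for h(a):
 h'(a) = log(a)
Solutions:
 h(a) = C1 + a*log(a) - a


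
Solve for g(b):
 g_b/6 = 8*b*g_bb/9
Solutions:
 g(b) = C1 + C2*b^(19/16)


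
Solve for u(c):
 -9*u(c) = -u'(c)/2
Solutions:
 u(c) = C1*exp(18*c)


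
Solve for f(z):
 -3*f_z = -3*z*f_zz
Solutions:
 f(z) = C1 + C2*z^2


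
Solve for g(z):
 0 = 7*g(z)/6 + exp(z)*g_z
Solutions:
 g(z) = C1*exp(7*exp(-z)/6)


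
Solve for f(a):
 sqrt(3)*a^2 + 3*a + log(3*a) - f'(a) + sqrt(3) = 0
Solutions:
 f(a) = C1 + sqrt(3)*a^3/3 + 3*a^2/2 + a*log(a) - a + a*log(3) + sqrt(3)*a


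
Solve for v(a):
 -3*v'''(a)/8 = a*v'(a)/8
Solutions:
 v(a) = C1 + Integral(C2*airyai(-3^(2/3)*a/3) + C3*airybi(-3^(2/3)*a/3), a)


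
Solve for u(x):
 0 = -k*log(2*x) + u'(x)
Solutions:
 u(x) = C1 + k*x*log(x) - k*x + k*x*log(2)


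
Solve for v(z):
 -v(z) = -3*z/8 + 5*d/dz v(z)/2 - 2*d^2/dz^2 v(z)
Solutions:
 v(z) = C1*exp(z*(5 - sqrt(57))/8) + C2*exp(z*(5 + sqrt(57))/8) + 3*z/8 - 15/16


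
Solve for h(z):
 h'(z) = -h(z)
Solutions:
 h(z) = C1*exp(-z)


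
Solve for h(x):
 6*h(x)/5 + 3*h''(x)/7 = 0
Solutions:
 h(x) = C1*sin(sqrt(70)*x/5) + C2*cos(sqrt(70)*x/5)


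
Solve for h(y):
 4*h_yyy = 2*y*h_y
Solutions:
 h(y) = C1 + Integral(C2*airyai(2^(2/3)*y/2) + C3*airybi(2^(2/3)*y/2), y)


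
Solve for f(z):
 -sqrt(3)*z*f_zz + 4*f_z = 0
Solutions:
 f(z) = C1 + C2*z^(1 + 4*sqrt(3)/3)


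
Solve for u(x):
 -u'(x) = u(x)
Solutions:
 u(x) = C1*exp(-x)


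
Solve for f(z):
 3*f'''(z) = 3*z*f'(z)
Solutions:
 f(z) = C1 + Integral(C2*airyai(z) + C3*airybi(z), z)


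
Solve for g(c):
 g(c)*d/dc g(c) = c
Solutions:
 g(c) = -sqrt(C1 + c^2)
 g(c) = sqrt(C1 + c^2)


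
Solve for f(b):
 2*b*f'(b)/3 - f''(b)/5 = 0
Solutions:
 f(b) = C1 + C2*erfi(sqrt(15)*b/3)


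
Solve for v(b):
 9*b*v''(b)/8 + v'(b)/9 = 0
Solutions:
 v(b) = C1 + C2*b^(73/81)


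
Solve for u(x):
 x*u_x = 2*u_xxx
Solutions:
 u(x) = C1 + Integral(C2*airyai(2^(2/3)*x/2) + C3*airybi(2^(2/3)*x/2), x)


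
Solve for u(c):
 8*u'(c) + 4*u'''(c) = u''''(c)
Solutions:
 u(c) = C1 + C2*exp(c*(-2^(2/3)*(3*sqrt(177) + 43)^(1/3) - 8*2^(1/3)/(3*sqrt(177) + 43)^(1/3) + 8)/6)*sin(2^(1/3)*sqrt(3)*c*(-2^(1/3)*(3*sqrt(177) + 43)^(1/3) + 8/(3*sqrt(177) + 43)^(1/3))/6) + C3*exp(c*(-2^(2/3)*(3*sqrt(177) + 43)^(1/3) - 8*2^(1/3)/(3*sqrt(177) + 43)^(1/3) + 8)/6)*cos(2^(1/3)*sqrt(3)*c*(-2^(1/3)*(3*sqrt(177) + 43)^(1/3) + 8/(3*sqrt(177) + 43)^(1/3))/6) + C4*exp(c*(8*2^(1/3)/(3*sqrt(177) + 43)^(1/3) + 4 + 2^(2/3)*(3*sqrt(177) + 43)^(1/3))/3)


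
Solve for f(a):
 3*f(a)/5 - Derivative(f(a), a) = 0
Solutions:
 f(a) = C1*exp(3*a/5)


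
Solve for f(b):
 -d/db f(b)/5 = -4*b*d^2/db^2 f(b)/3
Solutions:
 f(b) = C1 + C2*b^(23/20)


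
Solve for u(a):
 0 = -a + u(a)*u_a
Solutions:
 u(a) = -sqrt(C1 + a^2)
 u(a) = sqrt(C1 + a^2)


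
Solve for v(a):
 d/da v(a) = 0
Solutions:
 v(a) = C1


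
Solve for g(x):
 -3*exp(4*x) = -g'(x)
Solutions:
 g(x) = C1 + 3*exp(4*x)/4


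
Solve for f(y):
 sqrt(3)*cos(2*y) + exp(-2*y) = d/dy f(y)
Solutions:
 f(y) = C1 + sqrt(3)*sin(2*y)/2 - exp(-2*y)/2


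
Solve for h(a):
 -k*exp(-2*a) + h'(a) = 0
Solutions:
 h(a) = C1 - k*exp(-2*a)/2


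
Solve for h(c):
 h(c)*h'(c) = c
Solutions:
 h(c) = -sqrt(C1 + c^2)
 h(c) = sqrt(C1 + c^2)


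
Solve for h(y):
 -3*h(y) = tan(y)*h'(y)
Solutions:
 h(y) = C1/sin(y)^3


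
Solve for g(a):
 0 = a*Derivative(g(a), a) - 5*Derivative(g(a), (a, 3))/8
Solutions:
 g(a) = C1 + Integral(C2*airyai(2*5^(2/3)*a/5) + C3*airybi(2*5^(2/3)*a/5), a)


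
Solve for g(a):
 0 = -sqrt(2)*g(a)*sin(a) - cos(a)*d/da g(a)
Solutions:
 g(a) = C1*cos(a)^(sqrt(2))


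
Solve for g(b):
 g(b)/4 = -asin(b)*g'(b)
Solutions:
 g(b) = C1*exp(-Integral(1/asin(b), b)/4)


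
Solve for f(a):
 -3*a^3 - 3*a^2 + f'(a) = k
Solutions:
 f(a) = C1 + 3*a^4/4 + a^3 + a*k


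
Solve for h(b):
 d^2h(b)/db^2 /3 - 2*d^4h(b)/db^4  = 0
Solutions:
 h(b) = C1 + C2*b + C3*exp(-sqrt(6)*b/6) + C4*exp(sqrt(6)*b/6)


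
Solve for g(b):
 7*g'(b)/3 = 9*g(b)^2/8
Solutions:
 g(b) = -56/(C1 + 27*b)


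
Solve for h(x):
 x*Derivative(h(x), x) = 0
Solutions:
 h(x) = C1


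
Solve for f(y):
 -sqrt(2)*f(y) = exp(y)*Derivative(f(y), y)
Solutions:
 f(y) = C1*exp(sqrt(2)*exp(-y))


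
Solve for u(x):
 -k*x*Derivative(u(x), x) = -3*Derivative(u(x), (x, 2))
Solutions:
 u(x) = Piecewise((-sqrt(6)*sqrt(pi)*C1*erf(sqrt(6)*x*sqrt(-k)/6)/(2*sqrt(-k)) - C2, (k > 0) | (k < 0)), (-C1*x - C2, True))


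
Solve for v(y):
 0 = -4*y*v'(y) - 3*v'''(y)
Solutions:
 v(y) = C1 + Integral(C2*airyai(-6^(2/3)*y/3) + C3*airybi(-6^(2/3)*y/3), y)


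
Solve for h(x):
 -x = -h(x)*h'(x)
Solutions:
 h(x) = -sqrt(C1 + x^2)
 h(x) = sqrt(C1 + x^2)


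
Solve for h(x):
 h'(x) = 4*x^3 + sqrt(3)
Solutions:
 h(x) = C1 + x^4 + sqrt(3)*x


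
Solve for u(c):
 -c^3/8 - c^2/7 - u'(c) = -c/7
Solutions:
 u(c) = C1 - c^4/32 - c^3/21 + c^2/14


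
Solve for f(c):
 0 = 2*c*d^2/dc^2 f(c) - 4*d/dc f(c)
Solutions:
 f(c) = C1 + C2*c^3


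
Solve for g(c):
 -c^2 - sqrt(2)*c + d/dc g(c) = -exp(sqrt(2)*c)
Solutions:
 g(c) = C1 + c^3/3 + sqrt(2)*c^2/2 - sqrt(2)*exp(sqrt(2)*c)/2


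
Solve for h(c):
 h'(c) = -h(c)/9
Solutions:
 h(c) = C1*exp(-c/9)


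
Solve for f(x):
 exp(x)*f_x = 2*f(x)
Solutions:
 f(x) = C1*exp(-2*exp(-x))


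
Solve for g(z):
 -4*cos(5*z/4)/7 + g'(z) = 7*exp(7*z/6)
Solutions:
 g(z) = C1 + 6*exp(7*z/6) + 16*sin(5*z/4)/35


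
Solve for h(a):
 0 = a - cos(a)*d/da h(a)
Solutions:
 h(a) = C1 + Integral(a/cos(a), a)


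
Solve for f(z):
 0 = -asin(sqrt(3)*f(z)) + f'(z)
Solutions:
 Integral(1/asin(sqrt(3)*_y), (_y, f(z))) = C1 + z


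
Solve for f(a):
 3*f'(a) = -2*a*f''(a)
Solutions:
 f(a) = C1 + C2/sqrt(a)


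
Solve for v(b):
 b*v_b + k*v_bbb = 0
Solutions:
 v(b) = C1 + Integral(C2*airyai(b*(-1/k)^(1/3)) + C3*airybi(b*(-1/k)^(1/3)), b)


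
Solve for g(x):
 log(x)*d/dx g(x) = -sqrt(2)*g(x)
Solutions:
 g(x) = C1*exp(-sqrt(2)*li(x))


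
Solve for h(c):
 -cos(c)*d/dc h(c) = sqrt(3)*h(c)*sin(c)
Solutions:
 h(c) = C1*cos(c)^(sqrt(3))


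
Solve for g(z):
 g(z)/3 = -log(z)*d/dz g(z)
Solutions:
 g(z) = C1*exp(-li(z)/3)


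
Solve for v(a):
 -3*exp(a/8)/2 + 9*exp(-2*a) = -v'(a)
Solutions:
 v(a) = C1 + 12*exp(a/8) + 9*exp(-2*a)/2


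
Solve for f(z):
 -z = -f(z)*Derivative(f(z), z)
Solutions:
 f(z) = -sqrt(C1 + z^2)
 f(z) = sqrt(C1 + z^2)


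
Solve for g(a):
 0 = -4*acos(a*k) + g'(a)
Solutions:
 g(a) = C1 + 4*Piecewise((a*acos(a*k) - sqrt(-a^2*k^2 + 1)/k, Ne(k, 0)), (pi*a/2, True))


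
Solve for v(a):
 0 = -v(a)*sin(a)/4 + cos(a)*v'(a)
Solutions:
 v(a) = C1/cos(a)^(1/4)


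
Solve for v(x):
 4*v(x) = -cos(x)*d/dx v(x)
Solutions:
 v(x) = C1*(sin(x)^2 - 2*sin(x) + 1)/(sin(x)^2 + 2*sin(x) + 1)


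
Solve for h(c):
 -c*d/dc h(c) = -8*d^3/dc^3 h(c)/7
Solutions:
 h(c) = C1 + Integral(C2*airyai(7^(1/3)*c/2) + C3*airybi(7^(1/3)*c/2), c)


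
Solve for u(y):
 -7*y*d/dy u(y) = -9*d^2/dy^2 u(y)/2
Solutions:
 u(y) = C1 + C2*erfi(sqrt(7)*y/3)


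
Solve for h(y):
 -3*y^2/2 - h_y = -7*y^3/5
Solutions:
 h(y) = C1 + 7*y^4/20 - y^3/2


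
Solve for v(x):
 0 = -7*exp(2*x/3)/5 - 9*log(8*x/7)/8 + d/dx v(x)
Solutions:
 v(x) = C1 + 9*x*log(x)/8 + 9*x*(-log(7) - 1 + 3*log(2))/8 + 21*exp(2*x/3)/10


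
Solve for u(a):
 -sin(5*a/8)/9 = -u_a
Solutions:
 u(a) = C1 - 8*cos(5*a/8)/45


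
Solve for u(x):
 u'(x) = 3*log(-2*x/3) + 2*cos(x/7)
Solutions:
 u(x) = C1 + 3*x*log(-x) - 3*x*log(3) - 3*x + 3*x*log(2) + 14*sin(x/7)


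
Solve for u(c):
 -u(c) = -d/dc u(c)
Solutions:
 u(c) = C1*exp(c)


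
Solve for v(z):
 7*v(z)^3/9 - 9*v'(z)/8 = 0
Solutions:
 v(z) = -9*sqrt(2)*sqrt(-1/(C1 + 56*z))/2
 v(z) = 9*sqrt(2)*sqrt(-1/(C1 + 56*z))/2


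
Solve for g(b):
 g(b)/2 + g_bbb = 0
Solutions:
 g(b) = C3*exp(-2^(2/3)*b/2) + (C1*sin(2^(2/3)*sqrt(3)*b/4) + C2*cos(2^(2/3)*sqrt(3)*b/4))*exp(2^(2/3)*b/4)


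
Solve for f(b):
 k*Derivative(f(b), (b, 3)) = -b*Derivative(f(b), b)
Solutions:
 f(b) = C1 + Integral(C2*airyai(b*(-1/k)^(1/3)) + C3*airybi(b*(-1/k)^(1/3)), b)


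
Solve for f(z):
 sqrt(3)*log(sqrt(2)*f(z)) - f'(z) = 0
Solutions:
 -2*sqrt(3)*Integral(1/(2*log(_y) + log(2)), (_y, f(z)))/3 = C1 - z


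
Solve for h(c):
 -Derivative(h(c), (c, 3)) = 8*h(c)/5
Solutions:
 h(c) = C3*exp(-2*5^(2/3)*c/5) + (C1*sin(sqrt(3)*5^(2/3)*c/5) + C2*cos(sqrt(3)*5^(2/3)*c/5))*exp(5^(2/3)*c/5)


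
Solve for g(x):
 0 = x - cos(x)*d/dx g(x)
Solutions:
 g(x) = C1 + Integral(x/cos(x), x)


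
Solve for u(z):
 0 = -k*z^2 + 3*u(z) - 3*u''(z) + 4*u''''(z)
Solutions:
 u(z) = k*z^2/3 + 2*k/3 + (C1*sin(sqrt(2)*3^(1/4)*z*sin(atan(sqrt(39)/3)/2)/2) + C2*cos(sqrt(2)*3^(1/4)*z*sin(atan(sqrt(39)/3)/2)/2))*exp(-sqrt(2)*3^(1/4)*z*cos(atan(sqrt(39)/3)/2)/2) + (C3*sin(sqrt(2)*3^(1/4)*z*sin(atan(sqrt(39)/3)/2)/2) + C4*cos(sqrt(2)*3^(1/4)*z*sin(atan(sqrt(39)/3)/2)/2))*exp(sqrt(2)*3^(1/4)*z*cos(atan(sqrt(39)/3)/2)/2)


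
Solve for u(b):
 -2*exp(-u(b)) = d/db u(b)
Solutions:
 u(b) = log(C1 - 2*b)


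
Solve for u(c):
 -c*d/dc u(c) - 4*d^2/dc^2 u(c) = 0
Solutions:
 u(c) = C1 + C2*erf(sqrt(2)*c/4)


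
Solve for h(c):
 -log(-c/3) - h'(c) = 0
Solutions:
 h(c) = C1 - c*log(-c) + c*(1 + log(3))


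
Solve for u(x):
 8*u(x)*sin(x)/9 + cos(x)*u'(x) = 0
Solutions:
 u(x) = C1*cos(x)^(8/9)


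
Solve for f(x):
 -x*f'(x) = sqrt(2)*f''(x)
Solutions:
 f(x) = C1 + C2*erf(2^(1/4)*x/2)


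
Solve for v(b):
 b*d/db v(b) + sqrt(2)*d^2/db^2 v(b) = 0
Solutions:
 v(b) = C1 + C2*erf(2^(1/4)*b/2)


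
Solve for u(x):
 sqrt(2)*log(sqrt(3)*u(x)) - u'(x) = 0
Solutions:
 -sqrt(2)*Integral(1/(2*log(_y) + log(3)), (_y, u(x))) = C1 - x


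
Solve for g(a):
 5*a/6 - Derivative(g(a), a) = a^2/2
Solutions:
 g(a) = C1 - a^3/6 + 5*a^2/12


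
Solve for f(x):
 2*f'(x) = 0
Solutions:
 f(x) = C1


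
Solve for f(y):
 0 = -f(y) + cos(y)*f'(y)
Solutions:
 f(y) = C1*sqrt(sin(y) + 1)/sqrt(sin(y) - 1)


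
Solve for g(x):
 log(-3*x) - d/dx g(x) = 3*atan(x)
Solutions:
 g(x) = C1 + x*log(-x) - 3*x*atan(x) - x + x*log(3) + 3*log(x^2 + 1)/2


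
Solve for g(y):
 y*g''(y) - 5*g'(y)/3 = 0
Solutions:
 g(y) = C1 + C2*y^(8/3)


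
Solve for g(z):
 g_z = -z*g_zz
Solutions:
 g(z) = C1 + C2*log(z)


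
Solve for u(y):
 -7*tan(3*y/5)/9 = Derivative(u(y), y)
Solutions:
 u(y) = C1 + 35*log(cos(3*y/5))/27


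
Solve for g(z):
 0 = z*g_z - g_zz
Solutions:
 g(z) = C1 + C2*erfi(sqrt(2)*z/2)


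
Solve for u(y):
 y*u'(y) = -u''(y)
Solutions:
 u(y) = C1 + C2*erf(sqrt(2)*y/2)


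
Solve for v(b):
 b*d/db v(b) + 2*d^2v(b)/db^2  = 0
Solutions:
 v(b) = C1 + C2*erf(b/2)


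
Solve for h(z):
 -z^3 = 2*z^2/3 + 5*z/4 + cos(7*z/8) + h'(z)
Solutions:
 h(z) = C1 - z^4/4 - 2*z^3/9 - 5*z^2/8 - 8*sin(7*z/8)/7


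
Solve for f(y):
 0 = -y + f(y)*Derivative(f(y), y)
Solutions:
 f(y) = -sqrt(C1 + y^2)
 f(y) = sqrt(C1 + y^2)


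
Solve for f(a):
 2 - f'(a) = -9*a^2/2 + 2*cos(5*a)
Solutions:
 f(a) = C1 + 3*a^3/2 + 2*a - 2*sin(5*a)/5


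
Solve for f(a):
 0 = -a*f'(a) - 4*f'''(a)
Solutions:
 f(a) = C1 + Integral(C2*airyai(-2^(1/3)*a/2) + C3*airybi(-2^(1/3)*a/2), a)


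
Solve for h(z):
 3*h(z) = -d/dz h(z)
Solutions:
 h(z) = C1*exp(-3*z)


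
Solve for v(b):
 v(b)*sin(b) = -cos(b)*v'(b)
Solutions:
 v(b) = C1*cos(b)


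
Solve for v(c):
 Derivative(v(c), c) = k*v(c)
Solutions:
 v(c) = C1*exp(c*k)


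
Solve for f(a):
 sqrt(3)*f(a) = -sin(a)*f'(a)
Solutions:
 f(a) = C1*(cos(a) + 1)^(sqrt(3)/2)/(cos(a) - 1)^(sqrt(3)/2)


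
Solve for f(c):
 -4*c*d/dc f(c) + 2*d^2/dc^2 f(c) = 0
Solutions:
 f(c) = C1 + C2*erfi(c)


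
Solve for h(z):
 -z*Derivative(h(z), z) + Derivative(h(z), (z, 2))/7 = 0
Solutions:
 h(z) = C1 + C2*erfi(sqrt(14)*z/2)


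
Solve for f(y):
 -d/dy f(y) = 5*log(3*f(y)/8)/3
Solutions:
 -3*Integral(1/(-log(_y) - log(3) + 3*log(2)), (_y, f(y)))/5 = C1 - y


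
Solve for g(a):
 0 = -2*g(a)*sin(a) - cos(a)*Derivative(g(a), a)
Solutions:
 g(a) = C1*cos(a)^2


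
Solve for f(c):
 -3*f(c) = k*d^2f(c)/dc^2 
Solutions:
 f(c) = C1*exp(-sqrt(3)*c*sqrt(-1/k)) + C2*exp(sqrt(3)*c*sqrt(-1/k))


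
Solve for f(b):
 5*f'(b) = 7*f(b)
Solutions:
 f(b) = C1*exp(7*b/5)


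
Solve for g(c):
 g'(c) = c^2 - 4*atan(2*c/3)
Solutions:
 g(c) = C1 + c^3/3 - 4*c*atan(2*c/3) + 3*log(4*c^2 + 9)


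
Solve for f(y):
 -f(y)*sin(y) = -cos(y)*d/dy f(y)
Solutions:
 f(y) = C1/cos(y)


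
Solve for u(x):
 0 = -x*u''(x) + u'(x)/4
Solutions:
 u(x) = C1 + C2*x^(5/4)


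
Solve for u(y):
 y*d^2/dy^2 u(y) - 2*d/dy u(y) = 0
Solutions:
 u(y) = C1 + C2*y^3


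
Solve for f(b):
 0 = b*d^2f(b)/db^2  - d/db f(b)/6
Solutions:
 f(b) = C1 + C2*b^(7/6)


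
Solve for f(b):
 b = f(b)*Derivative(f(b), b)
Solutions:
 f(b) = -sqrt(C1 + b^2)
 f(b) = sqrt(C1 + b^2)


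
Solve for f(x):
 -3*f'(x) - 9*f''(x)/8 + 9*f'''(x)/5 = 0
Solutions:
 f(x) = C1 + C2*exp(x*(15 - sqrt(4065))/48) + C3*exp(x*(15 + sqrt(4065))/48)


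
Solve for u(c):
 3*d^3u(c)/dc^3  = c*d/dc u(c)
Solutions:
 u(c) = C1 + Integral(C2*airyai(3^(2/3)*c/3) + C3*airybi(3^(2/3)*c/3), c)


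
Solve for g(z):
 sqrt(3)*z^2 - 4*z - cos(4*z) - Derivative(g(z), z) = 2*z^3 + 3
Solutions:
 g(z) = C1 - z^4/2 + sqrt(3)*z^3/3 - 2*z^2 - 3*z - sin(4*z)/4


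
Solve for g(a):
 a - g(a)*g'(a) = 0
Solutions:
 g(a) = -sqrt(C1 + a^2)
 g(a) = sqrt(C1 + a^2)


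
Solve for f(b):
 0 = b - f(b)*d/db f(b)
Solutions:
 f(b) = -sqrt(C1 + b^2)
 f(b) = sqrt(C1 + b^2)


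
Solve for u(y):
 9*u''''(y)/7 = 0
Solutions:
 u(y) = C1 + C2*y + C3*y^2 + C4*y^3


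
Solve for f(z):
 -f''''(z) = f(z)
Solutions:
 f(z) = (C1*sin(sqrt(2)*z/2) + C2*cos(sqrt(2)*z/2))*exp(-sqrt(2)*z/2) + (C3*sin(sqrt(2)*z/2) + C4*cos(sqrt(2)*z/2))*exp(sqrt(2)*z/2)


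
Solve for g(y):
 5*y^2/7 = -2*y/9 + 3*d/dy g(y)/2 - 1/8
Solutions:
 g(y) = C1 + 10*y^3/63 + 2*y^2/27 + y/12


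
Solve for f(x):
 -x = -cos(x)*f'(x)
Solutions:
 f(x) = C1 + Integral(x/cos(x), x)


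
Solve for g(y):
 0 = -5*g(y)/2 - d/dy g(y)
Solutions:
 g(y) = C1*exp(-5*y/2)


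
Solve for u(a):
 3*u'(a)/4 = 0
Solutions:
 u(a) = C1


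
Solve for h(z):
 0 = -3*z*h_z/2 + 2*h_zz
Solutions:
 h(z) = C1 + C2*erfi(sqrt(6)*z/4)


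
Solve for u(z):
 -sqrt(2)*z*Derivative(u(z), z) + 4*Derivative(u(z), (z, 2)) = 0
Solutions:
 u(z) = C1 + C2*erfi(2^(3/4)*z/4)


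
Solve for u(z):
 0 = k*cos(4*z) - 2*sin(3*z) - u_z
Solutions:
 u(z) = C1 + k*sin(4*z)/4 + 2*cos(3*z)/3
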